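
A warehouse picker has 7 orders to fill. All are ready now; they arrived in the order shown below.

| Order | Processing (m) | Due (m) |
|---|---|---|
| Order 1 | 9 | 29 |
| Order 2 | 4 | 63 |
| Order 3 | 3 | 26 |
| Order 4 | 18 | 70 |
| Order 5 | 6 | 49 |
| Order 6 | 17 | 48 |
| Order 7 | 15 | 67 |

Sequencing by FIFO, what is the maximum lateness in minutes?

9

FIFO (arrival order): Order 1 Order 2 Order 3 Order 4 Order 5 Order 6 Order 7.
Order 1: 0→9, due 29, lateness -20
Order 2: 9→13, due 63, lateness -50
Order 3: 13→16, due 26, lateness -10
Order 4: 16→34, due 70, lateness -36
Order 5: 34→40, due 49, lateness -9
Order 6: 40→57, due 48, lateness 9
Order 7: 57→72, due 67, lateness 5
Maximum = 9.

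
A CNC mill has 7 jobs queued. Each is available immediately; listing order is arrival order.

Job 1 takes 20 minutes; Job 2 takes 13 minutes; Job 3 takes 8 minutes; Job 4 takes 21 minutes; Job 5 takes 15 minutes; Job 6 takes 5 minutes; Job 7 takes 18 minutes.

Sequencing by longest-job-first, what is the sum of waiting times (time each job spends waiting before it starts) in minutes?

377

LPT (decreasing processing time): Job 4 Job 1 Job 7 Job 5 Job 2 Job 3 Job 6.
Job 4: waits 0, runs 0→21
Job 1: waits 21, runs 21→41
Job 7: waits 41, runs 41→59
Job 5: waits 59, runs 59→74
Job 2: waits 74, runs 74→87
Job 3: waits 87, runs 87→95
Job 6: waits 95, runs 95→100
Sum = 0+21+41+59+74+87+95 = 377.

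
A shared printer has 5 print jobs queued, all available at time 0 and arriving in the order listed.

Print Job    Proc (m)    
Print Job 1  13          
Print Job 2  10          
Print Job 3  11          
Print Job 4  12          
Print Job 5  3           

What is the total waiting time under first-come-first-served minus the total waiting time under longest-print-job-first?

FIFO (arrival order): Print Job 1 Print Job 2 Print Job 3 Print Job 4 Print Job 5.
Print Job 1: waits 0, runs 0→13
Print Job 2: waits 13, runs 13→23
Print Job 3: waits 23, runs 23→34
Print Job 4: waits 34, runs 34→46
Print Job 5: waits 46, runs 46→49
Sum = 0+13+23+34+46 = 116.
LPT (decreasing processing time): Print Job 1 Print Job 4 Print Job 3 Print Job 2 Print Job 5.
Print Job 1: waits 0, runs 0→13
Print Job 4: waits 13, runs 13→25
Print Job 3: waits 25, runs 25→36
Print Job 2: waits 36, runs 36→46
Print Job 5: waits 46, runs 46→49
Sum = 0+13+25+36+46 = 120.
Difference = 116 − 120 = -4.

-4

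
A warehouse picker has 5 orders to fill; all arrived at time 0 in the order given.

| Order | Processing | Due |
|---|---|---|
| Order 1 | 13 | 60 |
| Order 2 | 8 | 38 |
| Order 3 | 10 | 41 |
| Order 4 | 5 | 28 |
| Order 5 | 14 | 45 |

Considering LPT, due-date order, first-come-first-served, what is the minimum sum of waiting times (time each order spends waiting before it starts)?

78

LPT (decreasing processing time): Order 5 Order 1 Order 3 Order 2 Order 4.
Order 5: waits 0, runs 0→14
Order 1: waits 14, runs 14→27
Order 3: waits 27, runs 27→37
Order 2: waits 37, runs 37→45
Order 4: waits 45, runs 45→50
Sum = 0+14+27+37+45 = 123.
EDD (increasing due date): Order 4 Order 2 Order 3 Order 5 Order 1.
Order 4: waits 0, runs 0→5
Order 2: waits 5, runs 5→13
Order 3: waits 13, runs 13→23
Order 5: waits 23, runs 23→37
Order 1: waits 37, runs 37→50
Sum = 0+5+13+23+37 = 78.
FIFO (arrival order): Order 1 Order 2 Order 3 Order 4 Order 5.
Order 1: waits 0, runs 0→13
Order 2: waits 13, runs 13→21
Order 3: waits 21, runs 21→31
Order 4: waits 31, runs 31→36
Order 5: waits 36, runs 36→50
Sum = 0+13+21+31+36 = 101.
LPT 123, EDD 78, FIFO 101 → minimum 78.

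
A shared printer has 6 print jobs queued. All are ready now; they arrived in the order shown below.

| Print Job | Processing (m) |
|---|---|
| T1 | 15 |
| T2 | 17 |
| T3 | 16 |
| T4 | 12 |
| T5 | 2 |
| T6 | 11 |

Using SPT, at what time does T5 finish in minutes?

2

SPT (increasing processing time): T5 T6 T4 T1 T3 T2.
T5: 0→2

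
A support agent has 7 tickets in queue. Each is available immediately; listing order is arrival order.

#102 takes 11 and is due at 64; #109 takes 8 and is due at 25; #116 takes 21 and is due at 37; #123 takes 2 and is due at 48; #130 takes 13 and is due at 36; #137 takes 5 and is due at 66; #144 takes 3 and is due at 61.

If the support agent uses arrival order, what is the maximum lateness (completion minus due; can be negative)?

FIFO (arrival order): #102 #109 #116 #123 #130 #137 #144.
#102: 0→11, due 64, lateness -53
#109: 11→19, due 25, lateness -6
#116: 19→40, due 37, lateness 3
#123: 40→42, due 48, lateness -6
#130: 42→55, due 36, lateness 19
#137: 55→60, due 66, lateness -6
#144: 60→63, due 61, lateness 2
Maximum = 19.

19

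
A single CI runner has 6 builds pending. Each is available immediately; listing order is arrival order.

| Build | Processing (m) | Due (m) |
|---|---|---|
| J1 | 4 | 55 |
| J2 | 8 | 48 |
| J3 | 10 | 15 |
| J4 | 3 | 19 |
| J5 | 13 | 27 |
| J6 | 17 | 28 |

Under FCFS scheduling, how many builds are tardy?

FIFO (arrival order): J1 J2 J3 J4 J5 J6.
J1: 0→4, due 55, tardiness 0
J2: 4→12, due 48, tardiness 0
J3: 12→22, due 15, tardiness 7
J4: 22→25, due 19, tardiness 6
J5: 25→38, due 27, tardiness 11
J6: 38→55, due 28, tardiness 27
Late builds: 4.

4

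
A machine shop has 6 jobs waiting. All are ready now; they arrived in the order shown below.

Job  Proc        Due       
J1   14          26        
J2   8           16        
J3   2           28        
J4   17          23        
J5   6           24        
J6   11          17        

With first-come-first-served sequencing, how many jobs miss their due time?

FIFO (arrival order): J1 J2 J3 J4 J5 J6.
J1: 0→14, due 26, tardiness 0
J2: 14→22, due 16, tardiness 6
J3: 22→24, due 28, tardiness 0
J4: 24→41, due 23, tardiness 18
J5: 41→47, due 24, tardiness 23
J6: 47→58, due 17, tardiness 41
Late jobs: 4.

4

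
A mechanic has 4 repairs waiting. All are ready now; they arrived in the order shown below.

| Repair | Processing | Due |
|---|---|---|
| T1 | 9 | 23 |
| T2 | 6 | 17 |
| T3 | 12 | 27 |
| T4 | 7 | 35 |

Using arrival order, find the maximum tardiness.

0

FIFO (arrival order): T1 T2 T3 T4.
T1: 0→9, due 23, tardiness 0
T2: 9→15, due 17, tardiness 0
T3: 15→27, due 27, tardiness 0
T4: 27→34, due 35, tardiness 0
Maximum = 0.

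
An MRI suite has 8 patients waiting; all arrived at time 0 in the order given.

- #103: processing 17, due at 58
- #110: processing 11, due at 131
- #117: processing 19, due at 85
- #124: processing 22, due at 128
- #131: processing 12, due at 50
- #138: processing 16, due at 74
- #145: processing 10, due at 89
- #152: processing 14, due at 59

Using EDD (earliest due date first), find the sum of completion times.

EDD (increasing due date): #131 #103 #152 #138 #117 #145 #124 #110.
#131: 0→12
#103: 12→29
#152: 29→43
#138: 43→59
#117: 59→78
#145: 78→88
#124: 88→110
#110: 110→121
Sum = 12+29+43+59+78+88+110+121 = 540.

540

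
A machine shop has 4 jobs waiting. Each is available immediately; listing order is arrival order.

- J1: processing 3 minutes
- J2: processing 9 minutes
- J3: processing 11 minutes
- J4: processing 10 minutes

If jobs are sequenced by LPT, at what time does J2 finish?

LPT (decreasing processing time): J3 J4 J2 J1.
J3: 0→11
J4: 11→21
J2: 21→30

30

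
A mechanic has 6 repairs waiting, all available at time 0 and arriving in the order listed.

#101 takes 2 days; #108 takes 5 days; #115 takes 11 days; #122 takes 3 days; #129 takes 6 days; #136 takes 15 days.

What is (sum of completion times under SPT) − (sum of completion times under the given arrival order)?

-15

SPT (increasing processing time): #101 #122 #108 #129 #115 #136.
#101: 0→2
#122: 2→5
#108: 5→10
#129: 10→16
#115: 16→27
#136: 27→42
Sum = 2+5+10+16+27+42 = 102.
FIFO (arrival order): #101 #108 #115 #122 #129 #136.
#101: 0→2
#108: 2→7
#115: 7→18
#122: 18→21
#129: 21→27
#136: 27→42
Sum = 2+7+18+21+27+42 = 117.
Difference = 102 − 117 = -15.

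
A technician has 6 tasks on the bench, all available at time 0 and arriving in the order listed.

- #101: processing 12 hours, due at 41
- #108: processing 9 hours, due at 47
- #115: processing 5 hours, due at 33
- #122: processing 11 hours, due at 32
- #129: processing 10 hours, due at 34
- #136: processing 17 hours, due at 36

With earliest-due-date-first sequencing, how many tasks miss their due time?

EDD (increasing due date): #122 #115 #129 #136 #101 #108.
#122: 0→11, due 32, tardiness 0
#115: 11→16, due 33, tardiness 0
#129: 16→26, due 34, tardiness 0
#136: 26→43, due 36, tardiness 7
#101: 43→55, due 41, tardiness 14
#108: 55→64, due 47, tardiness 17
Late tasks: 3.

3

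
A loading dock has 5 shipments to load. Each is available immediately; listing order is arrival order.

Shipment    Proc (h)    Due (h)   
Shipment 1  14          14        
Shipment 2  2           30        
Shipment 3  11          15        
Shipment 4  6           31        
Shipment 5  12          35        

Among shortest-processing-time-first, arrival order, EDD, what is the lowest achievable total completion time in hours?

SPT (increasing processing time): Shipment 2 Shipment 4 Shipment 3 Shipment 5 Shipment 1.
Shipment 2: 0→2
Shipment 4: 2→8
Shipment 3: 8→19
Shipment 5: 19→31
Shipment 1: 31→45
Sum = 2+8+19+31+45 = 105.
FIFO (arrival order): Shipment 1 Shipment 2 Shipment 3 Shipment 4 Shipment 5.
Shipment 1: 0→14
Shipment 2: 14→16
Shipment 3: 16→27
Shipment 4: 27→33
Shipment 5: 33→45
Sum = 14+16+27+33+45 = 135.
EDD (increasing due date): Shipment 1 Shipment 3 Shipment 2 Shipment 4 Shipment 5.
Shipment 1: 0→14
Shipment 3: 14→25
Shipment 2: 25→27
Shipment 4: 27→33
Shipment 5: 33→45
Sum = 14+25+27+33+45 = 144.
SPT 105, FIFO 135, EDD 144 → minimum 105.

105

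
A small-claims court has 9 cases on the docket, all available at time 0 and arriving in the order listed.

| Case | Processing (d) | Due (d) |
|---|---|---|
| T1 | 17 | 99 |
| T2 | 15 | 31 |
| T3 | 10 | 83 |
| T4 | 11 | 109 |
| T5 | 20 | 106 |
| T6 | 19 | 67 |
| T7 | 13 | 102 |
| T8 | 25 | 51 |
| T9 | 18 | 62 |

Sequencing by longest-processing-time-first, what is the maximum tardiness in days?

83

LPT (decreasing processing time): T8 T5 T6 T9 T1 T2 T7 T4 T3.
T8: 0→25, due 51, tardiness 0
T5: 25→45, due 106, tardiness 0
T6: 45→64, due 67, tardiness 0
T9: 64→82, due 62, tardiness 20
T1: 82→99, due 99, tardiness 0
T2: 99→114, due 31, tardiness 83
T7: 114→127, due 102, tardiness 25
T4: 127→138, due 109, tardiness 29
T3: 138→148, due 83, tardiness 65
Maximum = 83.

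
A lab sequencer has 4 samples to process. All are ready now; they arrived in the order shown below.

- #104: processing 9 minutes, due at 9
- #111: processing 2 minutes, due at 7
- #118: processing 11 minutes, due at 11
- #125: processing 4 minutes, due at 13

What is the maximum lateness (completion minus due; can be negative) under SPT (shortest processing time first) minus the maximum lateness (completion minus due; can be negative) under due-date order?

SPT (increasing processing time): #111 #125 #104 #118.
#111: 0→2, due 7, lateness -5
#125: 2→6, due 13, lateness -7
#104: 6→15, due 9, lateness 6
#118: 15→26, due 11, lateness 15
Maximum = 15.
EDD (increasing due date): #111 #104 #118 #125.
#111: 0→2, due 7, lateness -5
#104: 2→11, due 9, lateness 2
#118: 11→22, due 11, lateness 11
#125: 22→26, due 13, lateness 13
Maximum = 13.
Difference = 15 − 13 = 2.

2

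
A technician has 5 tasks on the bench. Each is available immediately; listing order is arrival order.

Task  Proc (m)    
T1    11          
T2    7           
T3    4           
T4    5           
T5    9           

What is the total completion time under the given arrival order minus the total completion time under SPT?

24

FIFO (arrival order): T1 T2 T3 T4 T5.
T1: 0→11
T2: 11→18
T3: 18→22
T4: 22→27
T5: 27→36
Sum = 11+18+22+27+36 = 114.
SPT (increasing processing time): T3 T4 T2 T5 T1.
T3: 0→4
T4: 4→9
T2: 9→16
T5: 16→25
T1: 25→36
Sum = 4+9+16+25+36 = 90.
Difference = 114 − 90 = 24.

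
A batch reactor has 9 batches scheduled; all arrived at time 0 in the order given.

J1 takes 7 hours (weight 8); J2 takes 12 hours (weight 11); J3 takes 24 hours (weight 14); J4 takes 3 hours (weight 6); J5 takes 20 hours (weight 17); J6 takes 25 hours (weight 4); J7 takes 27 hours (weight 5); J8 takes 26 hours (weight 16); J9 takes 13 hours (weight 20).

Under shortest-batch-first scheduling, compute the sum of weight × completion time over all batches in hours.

SPT (increasing processing time): J4 J1 J2 J9 J5 J3 J6 J8 J7.
J4: finishes 3, weight 6, w·C = 18
J1: finishes 10, weight 8, w·C = 80
J2: finishes 22, weight 11, w·C = 242
J9: finishes 35, weight 20, w·C = 700
J5: finishes 55, weight 17, w·C = 935
J3: finishes 79, weight 14, w·C = 1106
J6: finishes 104, weight 4, w·C = 416
J8: finishes 130, weight 16, w·C = 2080
J7: finishes 157, weight 5, w·C = 785
Sum = 18+80+242+700+935+1106+416+2080+785 = 6362.

6362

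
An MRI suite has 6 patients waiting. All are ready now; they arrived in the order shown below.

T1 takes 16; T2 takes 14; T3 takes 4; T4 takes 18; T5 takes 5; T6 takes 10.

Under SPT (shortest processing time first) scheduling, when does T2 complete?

SPT (increasing processing time): T3 T5 T6 T2 T1 T4.
T3: 0→4
T5: 4→9
T6: 9→19
T2: 19→33

33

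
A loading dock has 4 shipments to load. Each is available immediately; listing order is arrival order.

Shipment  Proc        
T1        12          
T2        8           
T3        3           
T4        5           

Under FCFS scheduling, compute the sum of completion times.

FIFO (arrival order): T1 T2 T3 T4.
T1: 0→12
T2: 12→20
T3: 20→23
T4: 23→28
Sum = 12+20+23+28 = 83.

83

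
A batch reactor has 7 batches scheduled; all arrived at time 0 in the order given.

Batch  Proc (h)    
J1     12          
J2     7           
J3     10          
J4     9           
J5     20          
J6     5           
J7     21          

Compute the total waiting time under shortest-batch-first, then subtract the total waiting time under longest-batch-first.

SPT (increasing processing time): J6 J2 J4 J3 J1 J5 J7.
J6: waits 0, runs 0→5
J2: waits 5, runs 5→12
J4: waits 12, runs 12→21
J3: waits 21, runs 21→31
J1: waits 31, runs 31→43
J5: waits 43, runs 43→63
J7: waits 63, runs 63→84
Sum = 0+5+12+21+31+43+63 = 175.
LPT (decreasing processing time): J7 J5 J1 J3 J4 J2 J6.
J7: waits 0, runs 0→21
J5: waits 21, runs 21→41
J1: waits 41, runs 41→53
J3: waits 53, runs 53→63
J4: waits 63, runs 63→72
J2: waits 72, runs 72→79
J6: waits 79, runs 79→84
Sum = 0+21+41+53+63+72+79 = 329.
Difference = 175 − 329 = -154.

-154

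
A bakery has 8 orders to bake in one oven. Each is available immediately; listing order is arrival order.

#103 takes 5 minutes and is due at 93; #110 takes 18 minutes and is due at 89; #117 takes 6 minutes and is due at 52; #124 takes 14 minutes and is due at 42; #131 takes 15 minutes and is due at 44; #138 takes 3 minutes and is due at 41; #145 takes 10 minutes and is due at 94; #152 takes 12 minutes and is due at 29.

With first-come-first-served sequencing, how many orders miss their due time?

FIFO (arrival order): #103 #110 #117 #124 #131 #138 #145 #152.
#103: 0→5, due 93, tardiness 0
#110: 5→23, due 89, tardiness 0
#117: 23→29, due 52, tardiness 0
#124: 29→43, due 42, tardiness 1
#131: 43→58, due 44, tardiness 14
#138: 58→61, due 41, tardiness 20
#145: 61→71, due 94, tardiness 0
#152: 71→83, due 29, tardiness 54
Late orders: 4.

4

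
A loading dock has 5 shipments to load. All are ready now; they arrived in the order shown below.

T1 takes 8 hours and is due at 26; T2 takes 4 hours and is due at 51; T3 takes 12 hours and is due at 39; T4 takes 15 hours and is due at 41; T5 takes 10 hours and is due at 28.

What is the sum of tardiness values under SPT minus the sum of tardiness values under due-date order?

4

SPT (increasing processing time): T2 T1 T5 T3 T4.
T2: 0→4, due 51, tardiness 0
T1: 4→12, due 26, tardiness 0
T5: 12→22, due 28, tardiness 0
T3: 22→34, due 39, tardiness 0
T4: 34→49, due 41, tardiness 8
Sum = 0+0+0+0+8 = 8.
EDD (increasing due date): T1 T5 T3 T4 T2.
T1: 0→8, due 26, tardiness 0
T5: 8→18, due 28, tardiness 0
T3: 18→30, due 39, tardiness 0
T4: 30→45, due 41, tardiness 4
T2: 45→49, due 51, tardiness 0
Sum = 0+0+0+4+0 = 4.
Difference = 8 − 4 = 4.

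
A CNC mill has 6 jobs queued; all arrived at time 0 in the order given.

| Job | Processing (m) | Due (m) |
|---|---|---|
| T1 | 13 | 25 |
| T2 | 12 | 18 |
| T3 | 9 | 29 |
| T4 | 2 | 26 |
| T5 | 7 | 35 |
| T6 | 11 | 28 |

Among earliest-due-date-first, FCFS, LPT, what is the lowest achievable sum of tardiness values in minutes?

48

EDD (increasing due date): T2 T1 T4 T6 T3 T5.
T2: 0→12, due 18, tardiness 0
T1: 12→25, due 25, tardiness 0
T4: 25→27, due 26, tardiness 1
T6: 27→38, due 28, tardiness 10
T3: 38→47, due 29, tardiness 18
T5: 47→54, due 35, tardiness 19
Sum = 0+0+1+10+18+19 = 48.
FIFO (arrival order): T1 T2 T3 T4 T5 T6.
T1: 0→13, due 25, tardiness 0
T2: 13→25, due 18, tardiness 7
T3: 25→34, due 29, tardiness 5
T4: 34→36, due 26, tardiness 10
T5: 36→43, due 35, tardiness 8
T6: 43→54, due 28, tardiness 26
Sum = 0+7+5+10+8+26 = 56.
LPT (decreasing processing time): T1 T2 T6 T3 T5 T4.
T1: 0→13, due 25, tardiness 0
T2: 13→25, due 18, tardiness 7
T6: 25→36, due 28, tardiness 8
T3: 36→45, due 29, tardiness 16
T5: 45→52, due 35, tardiness 17
T4: 52→54, due 26, tardiness 28
Sum = 0+7+8+16+17+28 = 76.
EDD 48, FIFO 56, LPT 76 → minimum 48.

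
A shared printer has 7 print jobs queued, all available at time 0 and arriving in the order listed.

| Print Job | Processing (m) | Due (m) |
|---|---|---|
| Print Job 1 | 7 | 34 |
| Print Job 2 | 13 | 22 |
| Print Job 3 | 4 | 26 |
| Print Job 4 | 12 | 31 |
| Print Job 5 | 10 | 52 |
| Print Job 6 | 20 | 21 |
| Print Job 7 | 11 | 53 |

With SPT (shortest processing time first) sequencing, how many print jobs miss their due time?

SPT (increasing processing time): Print Job 3 Print Job 1 Print Job 5 Print Job 7 Print Job 4 Print Job 2 Print Job 6.
Print Job 3: 0→4, due 26, tardiness 0
Print Job 1: 4→11, due 34, tardiness 0
Print Job 5: 11→21, due 52, tardiness 0
Print Job 7: 21→32, due 53, tardiness 0
Print Job 4: 32→44, due 31, tardiness 13
Print Job 2: 44→57, due 22, tardiness 35
Print Job 6: 57→77, due 21, tardiness 56
Late print jobs: 3.

3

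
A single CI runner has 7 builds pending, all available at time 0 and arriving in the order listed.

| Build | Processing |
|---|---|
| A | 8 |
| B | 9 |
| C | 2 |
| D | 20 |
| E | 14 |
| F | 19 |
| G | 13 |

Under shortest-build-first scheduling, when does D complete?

85

SPT (increasing processing time): C A B G E F D.
C: 0→2
A: 2→10
B: 10→19
G: 19→32
E: 32→46
F: 46→65
D: 65→85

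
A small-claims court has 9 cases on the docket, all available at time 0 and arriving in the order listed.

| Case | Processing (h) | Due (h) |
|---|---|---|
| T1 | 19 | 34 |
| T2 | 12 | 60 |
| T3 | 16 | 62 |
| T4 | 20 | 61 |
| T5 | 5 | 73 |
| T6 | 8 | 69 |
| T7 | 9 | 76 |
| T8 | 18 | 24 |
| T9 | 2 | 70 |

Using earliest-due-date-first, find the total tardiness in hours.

EDD (increasing due date): T8 T1 T2 T4 T3 T6 T9 T5 T7.
T8: 0→18, due 24, tardiness 0
T1: 18→37, due 34, tardiness 3
T2: 37→49, due 60, tardiness 0
T4: 49→69, due 61, tardiness 8
T3: 69→85, due 62, tardiness 23
T6: 85→93, due 69, tardiness 24
T9: 93→95, due 70, tardiness 25
T5: 95→100, due 73, tardiness 27
T7: 100→109, due 76, tardiness 33
Sum = 0+3+0+8+23+24+25+27+33 = 143.

143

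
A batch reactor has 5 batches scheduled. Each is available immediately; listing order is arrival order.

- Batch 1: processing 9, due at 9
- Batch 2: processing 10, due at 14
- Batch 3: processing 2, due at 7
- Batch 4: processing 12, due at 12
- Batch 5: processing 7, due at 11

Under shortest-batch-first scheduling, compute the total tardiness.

SPT (increasing processing time): Batch 3 Batch 5 Batch 1 Batch 2 Batch 4.
Batch 3: 0→2, due 7, tardiness 0
Batch 5: 2→9, due 11, tardiness 0
Batch 1: 9→18, due 9, tardiness 9
Batch 2: 18→28, due 14, tardiness 14
Batch 4: 28→40, due 12, tardiness 28
Sum = 0+0+9+14+28 = 51.

51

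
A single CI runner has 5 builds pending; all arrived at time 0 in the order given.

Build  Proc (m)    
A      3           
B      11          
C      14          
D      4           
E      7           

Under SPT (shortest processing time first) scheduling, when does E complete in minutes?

SPT (increasing processing time): A D E B C.
A: 0→3
D: 3→7
E: 7→14

14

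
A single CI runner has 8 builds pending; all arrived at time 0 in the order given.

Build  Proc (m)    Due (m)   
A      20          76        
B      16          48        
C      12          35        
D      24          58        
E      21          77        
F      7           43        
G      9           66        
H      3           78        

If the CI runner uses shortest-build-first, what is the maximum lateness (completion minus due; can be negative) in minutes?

SPT (increasing processing time): H F G C B A E D.
H: 0→3, due 78, lateness -75
F: 3→10, due 43, lateness -33
G: 10→19, due 66, lateness -47
C: 19→31, due 35, lateness -4
B: 31→47, due 48, lateness -1
A: 47→67, due 76, lateness -9
E: 67→88, due 77, lateness 11
D: 88→112, due 58, lateness 54
Maximum = 54.

54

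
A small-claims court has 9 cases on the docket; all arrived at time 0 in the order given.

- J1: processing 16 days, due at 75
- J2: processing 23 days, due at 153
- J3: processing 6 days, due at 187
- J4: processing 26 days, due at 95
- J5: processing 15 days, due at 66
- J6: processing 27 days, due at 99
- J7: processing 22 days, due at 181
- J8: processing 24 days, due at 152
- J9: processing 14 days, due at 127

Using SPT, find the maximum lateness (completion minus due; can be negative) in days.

SPT (increasing processing time): J3 J9 J5 J1 J7 J2 J8 J4 J6.
J3: 0→6, due 187, lateness -181
J9: 6→20, due 127, lateness -107
J5: 20→35, due 66, lateness -31
J1: 35→51, due 75, lateness -24
J7: 51→73, due 181, lateness -108
J2: 73→96, due 153, lateness -57
J8: 96→120, due 152, lateness -32
J4: 120→146, due 95, lateness 51
J6: 146→173, due 99, lateness 74
Maximum = 74.

74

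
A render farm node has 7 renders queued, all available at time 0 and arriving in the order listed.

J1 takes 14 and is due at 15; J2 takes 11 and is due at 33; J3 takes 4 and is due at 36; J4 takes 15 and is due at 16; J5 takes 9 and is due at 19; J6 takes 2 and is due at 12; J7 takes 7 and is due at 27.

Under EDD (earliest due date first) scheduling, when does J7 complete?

47

EDD (increasing due date): J6 J1 J4 J5 J7 J2 J3.
J6: 0→2
J1: 2→16
J4: 16→31
J5: 31→40
J7: 40→47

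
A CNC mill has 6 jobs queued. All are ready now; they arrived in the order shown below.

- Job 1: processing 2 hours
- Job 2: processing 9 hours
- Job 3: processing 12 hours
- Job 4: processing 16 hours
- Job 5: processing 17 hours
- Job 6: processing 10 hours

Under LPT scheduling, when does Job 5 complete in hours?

LPT (decreasing processing time): Job 5 Job 4 Job 3 Job 6 Job 2 Job 1.
Job 5: 0→17

17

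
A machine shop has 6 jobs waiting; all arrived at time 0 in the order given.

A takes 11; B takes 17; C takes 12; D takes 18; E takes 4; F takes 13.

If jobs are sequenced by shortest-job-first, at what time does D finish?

SPT (increasing processing time): E A C F B D.
E: 0→4
A: 4→15
C: 15→27
F: 27→40
B: 40→57
D: 57→75

75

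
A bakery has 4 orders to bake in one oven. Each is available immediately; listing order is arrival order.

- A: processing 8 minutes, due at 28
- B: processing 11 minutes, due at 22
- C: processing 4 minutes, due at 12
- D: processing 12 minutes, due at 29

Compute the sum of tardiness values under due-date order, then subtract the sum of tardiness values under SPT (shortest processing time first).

EDD (increasing due date): C B A D.
C: 0→4, due 12, tardiness 0
B: 4→15, due 22, tardiness 0
A: 15→23, due 28, tardiness 0
D: 23→35, due 29, tardiness 6
Sum = 0+0+0+6 = 6.
SPT (increasing processing time): C A B D.
C: 0→4, due 12, tardiness 0
A: 4→12, due 28, tardiness 0
B: 12→23, due 22, tardiness 1
D: 23→35, due 29, tardiness 6
Sum = 0+0+1+6 = 7.
Difference = 6 − 7 = -1.

-1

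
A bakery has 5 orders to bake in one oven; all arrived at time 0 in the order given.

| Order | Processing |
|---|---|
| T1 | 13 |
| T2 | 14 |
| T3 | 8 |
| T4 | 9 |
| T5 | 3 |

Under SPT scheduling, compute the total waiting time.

67

SPT (increasing processing time): T5 T3 T4 T1 T2.
T5: waits 0, runs 0→3
T3: waits 3, runs 3→11
T4: waits 11, runs 11→20
T1: waits 20, runs 20→33
T2: waits 33, runs 33→47
Sum = 0+3+11+20+33 = 67.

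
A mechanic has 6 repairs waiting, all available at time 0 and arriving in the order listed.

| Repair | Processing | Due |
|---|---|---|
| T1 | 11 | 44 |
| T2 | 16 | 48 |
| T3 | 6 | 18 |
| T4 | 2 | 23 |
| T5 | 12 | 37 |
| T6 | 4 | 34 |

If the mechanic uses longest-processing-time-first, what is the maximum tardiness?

LPT (decreasing processing time): T2 T5 T1 T3 T6 T4.
T2: 0→16, due 48, tardiness 0
T5: 16→28, due 37, tardiness 0
T1: 28→39, due 44, tardiness 0
T3: 39→45, due 18, tardiness 27
T6: 45→49, due 34, tardiness 15
T4: 49→51, due 23, tardiness 28
Maximum = 28.

28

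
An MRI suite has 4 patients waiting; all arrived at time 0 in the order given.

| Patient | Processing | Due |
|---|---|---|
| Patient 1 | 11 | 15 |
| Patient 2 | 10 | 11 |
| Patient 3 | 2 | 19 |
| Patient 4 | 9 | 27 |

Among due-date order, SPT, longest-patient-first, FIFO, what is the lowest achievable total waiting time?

EDD (increasing due date): Patient 2 Patient 1 Patient 3 Patient 4.
Patient 2: waits 0, runs 0→10
Patient 1: waits 10, runs 10→21
Patient 3: waits 21, runs 21→23
Patient 4: waits 23, runs 23→32
Sum = 0+10+21+23 = 54.
SPT (increasing processing time): Patient 3 Patient 4 Patient 2 Patient 1.
Patient 3: waits 0, runs 0→2
Patient 4: waits 2, runs 2→11
Patient 2: waits 11, runs 11→21
Patient 1: waits 21, runs 21→32
Sum = 0+2+11+21 = 34.
LPT (decreasing processing time): Patient 1 Patient 2 Patient 4 Patient 3.
Patient 1: waits 0, runs 0→11
Patient 2: waits 11, runs 11→21
Patient 4: waits 21, runs 21→30
Patient 3: waits 30, runs 30→32
Sum = 0+11+21+30 = 62.
FIFO (arrival order): Patient 1 Patient 2 Patient 3 Patient 4.
Patient 1: waits 0, runs 0→11
Patient 2: waits 11, runs 11→21
Patient 3: waits 21, runs 21→23
Patient 4: waits 23, runs 23→32
Sum = 0+11+21+23 = 55.
EDD 54, SPT 34, LPT 62, FIFO 55 → minimum 34.

34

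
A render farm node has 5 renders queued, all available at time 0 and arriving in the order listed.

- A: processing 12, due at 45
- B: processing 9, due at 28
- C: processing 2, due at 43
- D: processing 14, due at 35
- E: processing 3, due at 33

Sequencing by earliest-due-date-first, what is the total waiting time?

75

EDD (increasing due date): B E D C A.
B: waits 0, runs 0→9
E: waits 9, runs 9→12
D: waits 12, runs 12→26
C: waits 26, runs 26→28
A: waits 28, runs 28→40
Sum = 0+9+12+26+28 = 75.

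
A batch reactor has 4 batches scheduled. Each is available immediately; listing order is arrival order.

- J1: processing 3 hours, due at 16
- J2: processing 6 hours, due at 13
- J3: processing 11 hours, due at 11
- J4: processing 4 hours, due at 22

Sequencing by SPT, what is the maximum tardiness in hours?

13

SPT (increasing processing time): J1 J4 J2 J3.
J1: 0→3, due 16, tardiness 0
J4: 3→7, due 22, tardiness 0
J2: 7→13, due 13, tardiness 0
J3: 13→24, due 11, tardiness 13
Maximum = 13.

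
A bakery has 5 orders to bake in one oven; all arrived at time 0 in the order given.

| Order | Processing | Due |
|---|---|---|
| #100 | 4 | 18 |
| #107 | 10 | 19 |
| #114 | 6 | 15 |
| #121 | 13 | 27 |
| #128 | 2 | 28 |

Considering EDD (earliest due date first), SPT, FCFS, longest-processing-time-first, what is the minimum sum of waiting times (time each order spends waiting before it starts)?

EDD (increasing due date): #114 #100 #107 #121 #128.
#114: waits 0, runs 0→6
#100: waits 6, runs 6→10
#107: waits 10, runs 10→20
#121: waits 20, runs 20→33
#128: waits 33, runs 33→35
Sum = 0+6+10+20+33 = 69.
SPT (increasing processing time): #128 #100 #114 #107 #121.
#128: waits 0, runs 0→2
#100: waits 2, runs 2→6
#114: waits 6, runs 6→12
#107: waits 12, runs 12→22
#121: waits 22, runs 22→35
Sum = 0+2+6+12+22 = 42.
FIFO (arrival order): #100 #107 #114 #121 #128.
#100: waits 0, runs 0→4
#107: waits 4, runs 4→14
#114: waits 14, runs 14→20
#121: waits 20, runs 20→33
#128: waits 33, runs 33→35
Sum = 0+4+14+20+33 = 71.
LPT (decreasing processing time): #121 #107 #114 #100 #128.
#121: waits 0, runs 0→13
#107: waits 13, runs 13→23
#114: waits 23, runs 23→29
#100: waits 29, runs 29→33
#128: waits 33, runs 33→35
Sum = 0+13+23+29+33 = 98.
EDD 69, SPT 42, FIFO 71, LPT 98 → minimum 42.

42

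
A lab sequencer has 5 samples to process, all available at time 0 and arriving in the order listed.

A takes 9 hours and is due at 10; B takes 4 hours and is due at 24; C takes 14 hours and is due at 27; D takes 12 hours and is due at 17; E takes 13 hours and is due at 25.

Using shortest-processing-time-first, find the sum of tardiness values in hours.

49

SPT (increasing processing time): B A D E C.
B: 0→4, due 24, tardiness 0
A: 4→13, due 10, tardiness 3
D: 13→25, due 17, tardiness 8
E: 25→38, due 25, tardiness 13
C: 38→52, due 27, tardiness 25
Sum = 0+3+8+13+25 = 49.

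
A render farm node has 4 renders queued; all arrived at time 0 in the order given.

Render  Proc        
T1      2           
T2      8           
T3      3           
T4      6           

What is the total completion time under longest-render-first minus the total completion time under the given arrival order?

LPT (decreasing processing time): T2 T4 T3 T1.
T2: 0→8
T4: 8→14
T3: 14→17
T1: 17→19
Sum = 8+14+17+19 = 58.
FIFO (arrival order): T1 T2 T3 T4.
T1: 0→2
T2: 2→10
T3: 10→13
T4: 13→19
Sum = 2+10+13+19 = 44.
Difference = 58 − 44 = 14.

14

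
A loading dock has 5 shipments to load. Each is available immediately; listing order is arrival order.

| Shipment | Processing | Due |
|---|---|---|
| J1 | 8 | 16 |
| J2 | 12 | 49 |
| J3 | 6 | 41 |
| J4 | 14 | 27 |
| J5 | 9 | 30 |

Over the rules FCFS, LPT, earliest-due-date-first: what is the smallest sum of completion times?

FIFO (arrival order): J1 J2 J3 J4 J5.
J1: 0→8
J2: 8→20
J3: 20→26
J4: 26→40
J5: 40→49
Sum = 8+20+26+40+49 = 143.
LPT (decreasing processing time): J4 J2 J5 J1 J3.
J4: 0→14
J2: 14→26
J5: 26→35
J1: 35→43
J3: 43→49
Sum = 14+26+35+43+49 = 167.
EDD (increasing due date): J1 J4 J5 J3 J2.
J1: 0→8
J4: 8→22
J5: 22→31
J3: 31→37
J2: 37→49
Sum = 8+22+31+37+49 = 147.
FIFO 143, LPT 167, EDD 147 → minimum 143.

143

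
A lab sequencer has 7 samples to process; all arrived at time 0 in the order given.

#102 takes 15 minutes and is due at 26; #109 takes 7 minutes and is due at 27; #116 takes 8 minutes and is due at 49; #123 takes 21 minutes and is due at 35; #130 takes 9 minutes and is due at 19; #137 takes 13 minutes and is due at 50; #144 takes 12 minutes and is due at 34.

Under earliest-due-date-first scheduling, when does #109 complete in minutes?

EDD (increasing due date): #130 #102 #109 #144 #123 #116 #137.
#130: 0→9
#102: 9→24
#109: 24→31

31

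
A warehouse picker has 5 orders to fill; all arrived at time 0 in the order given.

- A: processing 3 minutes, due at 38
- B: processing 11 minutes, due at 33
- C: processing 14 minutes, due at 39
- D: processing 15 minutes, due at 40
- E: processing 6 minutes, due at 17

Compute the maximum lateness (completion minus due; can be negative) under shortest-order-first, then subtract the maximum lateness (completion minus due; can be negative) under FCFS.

-23

SPT (increasing processing time): A E B C D.
A: 0→3, due 38, lateness -35
E: 3→9, due 17, lateness -8
B: 9→20, due 33, lateness -13
C: 20→34, due 39, lateness -5
D: 34→49, due 40, lateness 9
Maximum = 9.
FIFO (arrival order): A B C D E.
A: 0→3, due 38, lateness -35
B: 3→14, due 33, lateness -19
C: 14→28, due 39, lateness -11
D: 28→43, due 40, lateness 3
E: 43→49, due 17, lateness 32
Maximum = 32.
Difference = 9 − 32 = -23.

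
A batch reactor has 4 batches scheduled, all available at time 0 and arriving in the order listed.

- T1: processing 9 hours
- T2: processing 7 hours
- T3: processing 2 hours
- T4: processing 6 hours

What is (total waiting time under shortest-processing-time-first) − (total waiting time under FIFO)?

-18

SPT (increasing processing time): T3 T4 T2 T1.
T3: waits 0, runs 0→2
T4: waits 2, runs 2→8
T2: waits 8, runs 8→15
T1: waits 15, runs 15→24
Sum = 0+2+8+15 = 25.
FIFO (arrival order): T1 T2 T3 T4.
T1: waits 0, runs 0→9
T2: waits 9, runs 9→16
T3: waits 16, runs 16→18
T4: waits 18, runs 18→24
Sum = 0+9+16+18 = 43.
Difference = 25 − 43 = -18.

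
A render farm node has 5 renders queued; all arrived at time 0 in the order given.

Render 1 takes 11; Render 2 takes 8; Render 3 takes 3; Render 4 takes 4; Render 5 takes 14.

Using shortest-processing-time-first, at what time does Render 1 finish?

SPT (increasing processing time): Render 3 Render 4 Render 2 Render 1 Render 5.
Render 3: 0→3
Render 4: 3→7
Render 2: 7→15
Render 1: 15→26

26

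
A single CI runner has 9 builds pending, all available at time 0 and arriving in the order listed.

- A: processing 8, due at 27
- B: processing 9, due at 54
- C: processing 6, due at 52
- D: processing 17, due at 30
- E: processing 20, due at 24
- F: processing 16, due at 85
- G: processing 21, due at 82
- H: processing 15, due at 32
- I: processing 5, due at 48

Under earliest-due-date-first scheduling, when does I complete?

EDD (increasing due date): E A D H I C B G F.
E: 0→20
A: 20→28
D: 28→45
H: 45→60
I: 60→65

65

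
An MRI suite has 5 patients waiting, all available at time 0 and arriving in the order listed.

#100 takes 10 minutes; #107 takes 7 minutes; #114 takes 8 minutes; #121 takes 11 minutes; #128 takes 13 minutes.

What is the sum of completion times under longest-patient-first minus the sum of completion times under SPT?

30

LPT (decreasing processing time): #128 #121 #100 #114 #107.
#128: 0→13
#121: 13→24
#100: 24→34
#114: 34→42
#107: 42→49
Sum = 13+24+34+42+49 = 162.
SPT (increasing processing time): #107 #114 #100 #121 #128.
#107: 0→7
#114: 7→15
#100: 15→25
#121: 25→36
#128: 36→49
Sum = 7+15+25+36+49 = 132.
Difference = 162 − 132 = 30.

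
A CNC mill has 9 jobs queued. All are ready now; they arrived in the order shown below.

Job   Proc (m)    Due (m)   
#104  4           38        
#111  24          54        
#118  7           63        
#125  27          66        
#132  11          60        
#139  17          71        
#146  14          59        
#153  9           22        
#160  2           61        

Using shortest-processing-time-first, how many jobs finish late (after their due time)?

2

SPT (increasing processing time): #160 #104 #118 #153 #132 #146 #139 #111 #125.
#160: 0→2, due 61, tardiness 0
#104: 2→6, due 38, tardiness 0
#118: 6→13, due 63, tardiness 0
#153: 13→22, due 22, tardiness 0
#132: 22→33, due 60, tardiness 0
#146: 33→47, due 59, tardiness 0
#139: 47→64, due 71, tardiness 0
#111: 64→88, due 54, tardiness 34
#125: 88→115, due 66, tardiness 49
Late jobs: 2.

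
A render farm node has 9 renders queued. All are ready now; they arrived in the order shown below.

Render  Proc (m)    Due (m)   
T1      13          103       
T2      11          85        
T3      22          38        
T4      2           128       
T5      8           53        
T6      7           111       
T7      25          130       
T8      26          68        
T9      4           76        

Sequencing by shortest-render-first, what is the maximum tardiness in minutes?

SPT (increasing processing time): T4 T9 T6 T5 T2 T1 T3 T7 T8.
T4: 0→2, due 128, tardiness 0
T9: 2→6, due 76, tardiness 0
T6: 6→13, due 111, tardiness 0
T5: 13→21, due 53, tardiness 0
T2: 21→32, due 85, tardiness 0
T1: 32→45, due 103, tardiness 0
T3: 45→67, due 38, tardiness 29
T7: 67→92, due 130, tardiness 0
T8: 92→118, due 68, tardiness 50
Maximum = 50.

50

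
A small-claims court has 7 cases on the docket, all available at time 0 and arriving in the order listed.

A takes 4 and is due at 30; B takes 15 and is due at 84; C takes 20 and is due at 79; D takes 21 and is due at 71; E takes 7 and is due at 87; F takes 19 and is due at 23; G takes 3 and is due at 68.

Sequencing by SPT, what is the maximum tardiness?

25

SPT (increasing processing time): G A E B F C D.
G: 0→3, due 68, tardiness 0
A: 3→7, due 30, tardiness 0
E: 7→14, due 87, tardiness 0
B: 14→29, due 84, tardiness 0
F: 29→48, due 23, tardiness 25
C: 48→68, due 79, tardiness 0
D: 68→89, due 71, tardiness 18
Maximum = 25.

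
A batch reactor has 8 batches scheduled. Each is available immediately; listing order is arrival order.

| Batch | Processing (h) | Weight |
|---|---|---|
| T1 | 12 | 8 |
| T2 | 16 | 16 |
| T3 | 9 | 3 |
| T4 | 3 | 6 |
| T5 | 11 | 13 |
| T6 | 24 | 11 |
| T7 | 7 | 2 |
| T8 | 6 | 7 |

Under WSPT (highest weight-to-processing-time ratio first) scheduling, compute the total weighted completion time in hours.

WSPT (decreasing weight/processing-time ratio): T4 T5 T8 T2 T1 T6 T3 T7.
T4: finishes 3, weight 6, w·C = 18
T5: finishes 14, weight 13, w·C = 182
T8: finishes 20, weight 7, w·C = 140
T2: finishes 36, weight 16, w·C = 576
T1: finishes 48, weight 8, w·C = 384
T6: finishes 72, weight 11, w·C = 792
T3: finishes 81, weight 3, w·C = 243
T7: finishes 88, weight 2, w·C = 176
Sum = 18+182+140+576+384+792+243+176 = 2511.

2511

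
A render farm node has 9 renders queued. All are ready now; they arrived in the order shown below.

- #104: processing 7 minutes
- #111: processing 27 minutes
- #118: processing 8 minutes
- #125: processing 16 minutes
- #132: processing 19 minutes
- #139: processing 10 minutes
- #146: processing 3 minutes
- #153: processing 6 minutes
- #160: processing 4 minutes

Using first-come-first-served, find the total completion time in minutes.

591

FIFO (arrival order): #104 #111 #118 #125 #132 #139 #146 #153 #160.
#104: 0→7
#111: 7→34
#118: 34→42
#125: 42→58
#132: 58→77
#139: 77→87
#146: 87→90
#153: 90→96
#160: 96→100
Sum = 7+34+42+58+77+87+90+96+100 = 591.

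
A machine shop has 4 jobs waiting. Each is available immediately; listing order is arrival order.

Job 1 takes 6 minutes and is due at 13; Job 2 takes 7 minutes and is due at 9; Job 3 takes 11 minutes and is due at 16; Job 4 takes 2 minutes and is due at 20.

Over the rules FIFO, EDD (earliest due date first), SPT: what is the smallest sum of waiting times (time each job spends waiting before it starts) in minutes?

25

FIFO (arrival order): Job 1 Job 2 Job 3 Job 4.
Job 1: waits 0, runs 0→6
Job 2: waits 6, runs 6→13
Job 3: waits 13, runs 13→24
Job 4: waits 24, runs 24→26
Sum = 0+6+13+24 = 43.
EDD (increasing due date): Job 2 Job 1 Job 3 Job 4.
Job 2: waits 0, runs 0→7
Job 1: waits 7, runs 7→13
Job 3: waits 13, runs 13→24
Job 4: waits 24, runs 24→26
Sum = 0+7+13+24 = 44.
SPT (increasing processing time): Job 4 Job 1 Job 2 Job 3.
Job 4: waits 0, runs 0→2
Job 1: waits 2, runs 2→8
Job 2: waits 8, runs 8→15
Job 3: waits 15, runs 15→26
Sum = 0+2+8+15 = 25.
FIFO 43, EDD 44, SPT 25 → minimum 25.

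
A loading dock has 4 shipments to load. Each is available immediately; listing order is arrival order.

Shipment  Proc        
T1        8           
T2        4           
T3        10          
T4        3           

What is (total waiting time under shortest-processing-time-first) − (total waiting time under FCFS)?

SPT (increasing processing time): T4 T2 T1 T3.
T4: waits 0, runs 0→3
T2: waits 3, runs 3→7
T1: waits 7, runs 7→15
T3: waits 15, runs 15→25
Sum = 0+3+7+15 = 25.
FIFO (arrival order): T1 T2 T3 T4.
T1: waits 0, runs 0→8
T2: waits 8, runs 8→12
T3: waits 12, runs 12→22
T4: waits 22, runs 22→25
Sum = 0+8+12+22 = 42.
Difference = 25 − 42 = -17.

-17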